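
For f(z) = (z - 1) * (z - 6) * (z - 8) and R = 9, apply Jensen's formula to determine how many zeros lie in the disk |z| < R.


Jensen's formula: (1/2pi)*integral log|f(Re^it)|dt = log|f(0)| + sum_{|a_k|<R} log(R/|a_k|)
Step 1: f(0) = (-1) * (-6) * (-8) = -48
Step 2: log|f(0)| = log|1| + log|6| + log|8| = 3.8712
Step 3: Zeros inside |z| < 9: 1, 6, 8
Step 4: Jensen sum = log(9/1) + log(9/6) + log(9/8) = 2.7205
Step 5: n(R) = number of terms in the Jensen sum = count of zeros inside |z| < 9 = 3

3


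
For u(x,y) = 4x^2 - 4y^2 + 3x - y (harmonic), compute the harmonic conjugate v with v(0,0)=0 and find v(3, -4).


Step 1: v_x = -u_y = 8y + 1
Step 2: v_y = u_x = 8x + 3
Step 3: v = 8xy + x + 3y + C
Step 4: v(0,0) = 0 => C = 0
Step 5: v(3, -4) = -105

-105


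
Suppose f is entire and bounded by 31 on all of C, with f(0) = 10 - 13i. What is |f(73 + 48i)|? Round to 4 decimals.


Step 1: By Liouville's theorem, a bounded entire function is constant.
Step 2: f(z) = f(0) = 10 - 13i for all z.
Step 3: |f(w)| = |10 - 13i| = sqrt(100 + 169)
Step 4: = 16.4012

16.4012


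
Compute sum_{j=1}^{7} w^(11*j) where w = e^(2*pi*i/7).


Step 1: The sum sum_{j=1}^{n} w^(k*j) equals n if n | k, else 0.
Step 2: Here n = 7, k = 11
Step 3: Does n divide k? 7 | 11 -> False
Step 4: Sum = 0

0


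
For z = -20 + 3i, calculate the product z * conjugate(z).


Step 1: conj(z) = -20 - 3i
Step 2: z * conj(z) = (-20)^2 + 3^2
Step 3: = 400 + 9 = 409

409


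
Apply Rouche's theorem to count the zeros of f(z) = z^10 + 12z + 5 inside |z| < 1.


Step 1: On |z| = 1 the three terms have sizes |z^10| = 1^10 = 1, |12z| = 12*1 = 12, |5| = 5
Step 2: The dominant term is g(z) = 12z; let h(z) = z^10 + 5 so f = g + h
Step 3: On |z| = 1: |g| = 12 and |h| <= 1 + 5 = 6
Step 4: Since 12 > 6, |h| < |g| on |z| = 1, so by Rouche f has the same number of zeros as g inside |z| < 1
Step 5: g(z) = 12z has 1 zero (at the origin, multiplicity 1) inside |z| < 1. Answer = 1

1


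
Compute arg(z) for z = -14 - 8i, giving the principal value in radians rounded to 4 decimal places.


Step 1: z = -14 - 8i
Step 2: arg(z) = atan2(-8, -14)
Step 3: arg(z) = -2.6224

-2.6224


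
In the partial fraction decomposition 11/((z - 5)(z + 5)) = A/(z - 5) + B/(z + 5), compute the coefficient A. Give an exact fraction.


Step 1: Multiply both sides by (z - 5) and set z = 5
Step 2: A = 11 / (5 + 5)
Step 3: A = 11 / 10
Step 4: A = 11/10

11/10


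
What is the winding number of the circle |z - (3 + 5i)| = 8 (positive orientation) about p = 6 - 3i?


Step 1: Center c = (3, 5), radius = 8
Step 2: |p - c|^2 = 3^2 + (-8)^2 = 73
Step 3: r^2 = 64
Step 4: |p-c| > r so winding number = 0

0


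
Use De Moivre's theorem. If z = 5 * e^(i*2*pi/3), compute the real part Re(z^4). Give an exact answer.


Step 1: By De Moivre's theorem, z^4 = 5^4 * e^(i*4*2*pi/3) = 625 * (cos(8*pi/3) + i*sin(8*pi/3))
Step 2: |z|^4 = 5^4 = 625
Step 3: Reduce the angle mod 2*pi: 8*pi/3 - 2*pi = 2*pi/3
Step 4: cos(2*pi/3) = -1/2
Step 5: Re(z^4) = 625 * (-1/2) = -625/2

-625/2


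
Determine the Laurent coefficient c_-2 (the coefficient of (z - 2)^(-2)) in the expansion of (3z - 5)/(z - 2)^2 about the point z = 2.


Step 1: Write the numerator in powers of (z - 2): 3z - 5 = 3(z - 2) + (3*2 - 5) = 3(z - 2) + 1
Step 2: Divide by (z - 2)^2: f(z) = (z - 2)^(-2) + 3(z - 2)^(-1)
Step 3: This finite sum is the Laurent series of f about z = 2.
Step 4: Coefficient of (z - 2)^(-2) = 3*2 - 5 = 1

1


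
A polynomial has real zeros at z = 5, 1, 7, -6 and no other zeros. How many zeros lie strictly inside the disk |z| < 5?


Step 1: Check each root:
  z = 5: |5| = 5 >= 5
  z = 1: |1| = 1 < 5
  z = 7: |7| = 7 >= 5
  z = -6: |-6| = 6 >= 5
Step 2: Count = 1

1


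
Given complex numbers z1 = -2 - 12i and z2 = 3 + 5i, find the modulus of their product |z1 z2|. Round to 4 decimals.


Step 1: |z1| = sqrt((-2)^2 + (-12)^2) = sqrt(148)
Step 2: |z2| = sqrt(3^2 + 5^2) = sqrt(34)
Step 3: |z1*z2| = |z1|*|z2| = sqrt(148) * sqrt(34) = sqrt(148 * 34) = sqrt(5032)
Step 4: = 70.9366

70.9366


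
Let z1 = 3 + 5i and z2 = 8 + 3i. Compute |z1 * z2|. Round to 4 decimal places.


Step 1: |z1| = sqrt(3^2 + 5^2) = sqrt(34)
Step 2: |z2| = sqrt(8^2 + 3^2) = sqrt(73)
Step 3: |z1*z2| = |z1|*|z2| = sqrt(34) * sqrt(73) = sqrt(34 * 73) = sqrt(2482)
Step 4: = 49.8197

49.8197


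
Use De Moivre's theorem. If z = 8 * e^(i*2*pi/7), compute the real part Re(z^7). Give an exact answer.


Step 1: By De Moivre's theorem, z^7 = 8^7 * e^(i*7*2*pi/7) = 2097152 * (cos(2*pi) + i*sin(2*pi))
Step 2: |z|^7 = 8^7 = 2097152
Step 3: Reduce the angle mod 2*pi: 2*pi - 2*pi = 0
Step 4: cos(0) = 1
Step 5: Re(z^7) = 2097152 * 1 = 2097152

2097152


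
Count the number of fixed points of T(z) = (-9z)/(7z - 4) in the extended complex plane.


Step 1: Fixed points satisfy T(z) = z
Step 2: 7z^2 + 5z = 0
Step 3: Discriminant = 5^2 - 4*7*0 = 25
Step 4: Number of fixed points = 2

2


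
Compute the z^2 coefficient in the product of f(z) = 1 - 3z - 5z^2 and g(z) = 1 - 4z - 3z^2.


Step 1: z^2 term in f*g comes from: (1)*(-3z^2) + (-3z)*(-4z) + (-5z^2)*(1)
Step 2: = -3 + 12 - 5
Step 3: = 4

4


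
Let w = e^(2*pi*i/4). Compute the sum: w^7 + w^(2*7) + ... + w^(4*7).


Step 1: The sum sum_{j=1}^{n} w^(k*j) equals n if n | k, else 0.
Step 2: Here n = 4, k = 7
Step 3: Does n divide k? 4 | 7 -> False
Step 4: Sum = 0

0


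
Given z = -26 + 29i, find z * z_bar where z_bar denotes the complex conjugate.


Step 1: conj(z) = -26 - 29i
Step 2: z * conj(z) = (-26)^2 + 29^2
Step 3: = 676 + 841 = 1517

1517


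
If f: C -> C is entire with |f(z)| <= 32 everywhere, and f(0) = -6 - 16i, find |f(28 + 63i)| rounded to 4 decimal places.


Step 1: By Liouville's theorem, a bounded entire function is constant.
Step 2: f(z) = f(0) = -6 - 16i for all z.
Step 3: |f(w)| = |-6 - 16i| = sqrt(36 + 256)
Step 4: = 17.088

17.088


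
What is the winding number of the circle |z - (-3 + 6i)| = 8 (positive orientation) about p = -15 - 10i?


Step 1: Center c = (-3, 6), radius = 8
Step 2: |p - c|^2 = (-12)^2 + (-16)^2 = 400
Step 3: r^2 = 64
Step 4: |p-c| > r so winding number = 0

0


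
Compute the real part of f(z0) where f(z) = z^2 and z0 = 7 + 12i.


Step 1: z0 = 7 + 12i
Step 2: z0^2 = 7^2 - 12^2 + 168i
Step 3: real part = 49 - 144 = -95

-95


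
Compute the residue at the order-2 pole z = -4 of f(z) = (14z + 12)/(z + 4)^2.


Step 1: Pole of order 2 at z = -4
Step 2: Res = lim d/dz [(z + 4)^2 * f(z)] as z -> -4
Step 3: (z + 4)^2 * f(z) = 14z + 12
Step 4: d/dz[14z + 12] = 14

14


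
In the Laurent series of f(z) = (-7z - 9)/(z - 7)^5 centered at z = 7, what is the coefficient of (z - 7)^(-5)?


Step 1: Write the numerator in powers of (z - 7): -7z - 9 = -7(z - 7) + (-7*7 - 9) = -7(z - 7) - 58
Step 2: Divide by (z - 7)^5: f(z) = -58(z - 7)^(-5) - 7(z - 7)^(-4)
Step 3: This finite sum is the Laurent series of f about z = 7.
Step 4: Coefficient of (z - 7)^(-5) = -7*7 - 9 = -58

-58


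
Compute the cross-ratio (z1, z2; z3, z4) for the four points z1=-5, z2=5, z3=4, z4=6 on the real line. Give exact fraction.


Step 1: (z1-z3)(z2-z4) = (-9) * (-1) = 9
Step 2: (z1-z4)(z2-z3) = (-11) * 1 = -11
Step 3: Cross-ratio = -9/11 = -9/11

-9/11


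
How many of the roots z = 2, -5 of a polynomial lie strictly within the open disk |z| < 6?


Step 1: Check each root:
  z = 2: |2| = 2 < 6
  z = -5: |-5| = 5 < 6
Step 2: Count = 2

2


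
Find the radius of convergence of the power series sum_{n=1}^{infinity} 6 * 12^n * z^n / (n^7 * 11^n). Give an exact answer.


Step 1: General term a_n = 6 * 12^n / (n^7 * 11^n)
Step 2: By the root test, |a_n|^(1/n) = 6^(1/n) * 12 / (n^(7/n) * 11) -> 12/11 as n -> infinity (since 6^(1/n) -> 1 and n^(7/n) -> 1)
Step 3: R = 1/lim|a_n|^(1/n) = 11/12

11/12


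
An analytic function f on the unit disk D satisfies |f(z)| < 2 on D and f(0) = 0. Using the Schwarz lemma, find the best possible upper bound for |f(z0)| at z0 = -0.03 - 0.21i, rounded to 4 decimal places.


Step 1: g = f/2 maps D -> D with g(0) = 0, so by the Schwarz lemma |g(z)| <= |z|, i.e. |f(z)| <= 2|z|; this is sharp (f(z) = 2z).
Step 2: |z0|^2 = (-0.03)^2 + (-0.21)^2 = 0.045
Step 3: |z0| = sqrt(0.045) = 0.212132
Step 4: Best bound = 2 * |z0| = 2 * 0.212132 = 0.4243

0.4243


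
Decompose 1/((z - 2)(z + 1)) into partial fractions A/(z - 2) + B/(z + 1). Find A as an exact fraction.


Step 1: Multiply both sides by (z - 2) and set z = 2
Step 2: A = 1 / (2 + 1)
Step 3: A = 1 / 3
Step 4: A = 1/3

1/3


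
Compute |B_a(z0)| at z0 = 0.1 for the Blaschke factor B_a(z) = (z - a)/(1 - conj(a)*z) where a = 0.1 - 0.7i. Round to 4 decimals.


Step 1: Numerator z0 - a = 0.1 - (0.1 - 0.7i) = 0 + 0.7i
Step 2: Denominator 1 - conj(a)*z0 = 1 - (0.1 + 0.7i)*0.1 = 0.99 - 0.07i
Step 3: |z0 - a|^2 = 0^2 + 0.7^2 = 0.49; |1 - conj(a)*z0|^2 = 0.99^2 + (-0.07)^2 = 0.985
Step 4: |B_a(0.1)| = sqrt(0.49 / 0.985) = sqrt(0.497462)
Step 5: = 0.7053

0.7053


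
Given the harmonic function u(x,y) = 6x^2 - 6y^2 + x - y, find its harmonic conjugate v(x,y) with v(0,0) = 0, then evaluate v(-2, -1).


Step 1: v_x = -u_y = 12y + 1
Step 2: v_y = u_x = 12x + 1
Step 3: v = 12xy + x + y + C
Step 4: v(0,0) = 0 => C = 0
Step 5: v(-2, -1) = 21

21


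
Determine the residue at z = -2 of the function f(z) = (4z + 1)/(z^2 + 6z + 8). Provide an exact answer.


Step 1: Q(z) = z^2 + 6z + 8 = (z + 2)(z + 4)
Step 2: Q'(z) = 2z + 6
Step 3: Q'(-2) = 2, P(-2) = -7
Step 4: Res = P(-2)/Q'(-2) = -7/2 = -7/2

-7/2


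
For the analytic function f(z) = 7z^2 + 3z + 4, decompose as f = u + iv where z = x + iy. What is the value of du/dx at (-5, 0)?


Step 1: f(z) = 7(x+iy)^2 + 3(x+iy) + 4
Step 2: u = 7(x^2 - y^2) + 3x + 4
Step 3: u_x = 14x + 3
Step 4: At (-5, 0): u_x = -70 + 3 = -67

-67


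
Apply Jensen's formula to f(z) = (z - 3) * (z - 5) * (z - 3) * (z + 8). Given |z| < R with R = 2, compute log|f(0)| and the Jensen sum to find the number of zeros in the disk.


Jensen's formula: (1/2pi)*integral log|f(Re^it)|dt = log|f(0)| + sum_{|a_k|<R} log(R/|a_k|)
Step 1: f(0) = (-3) * (-5) * (-3) * 8 = -360
Step 2: log|f(0)| = log|3| + log|5| + log|3| + log|-8| = 5.8861
Step 3: Zeros inside |z| < 2: none
Step 4: Jensen sum = (empty sum) = 0
Step 5: n(R) = number of terms in the Jensen sum = count of zeros inside |z| < 2 = 0

0


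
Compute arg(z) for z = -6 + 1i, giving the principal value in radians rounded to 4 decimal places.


Step 1: z = -6 + 1i
Step 2: arg(z) = atan2(1, -6)
Step 3: arg(z) = 2.9764

2.9764


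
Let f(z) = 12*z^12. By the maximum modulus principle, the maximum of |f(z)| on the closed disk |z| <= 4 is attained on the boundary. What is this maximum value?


Step 1: On |z| = 4, |f(z)| = 12 * |z|^12 = 12 * 4^12
Step 2: By maximum modulus principle, maximum is on boundary.
Step 3: Maximum = 12 * 16777216 = 201326592

201326592


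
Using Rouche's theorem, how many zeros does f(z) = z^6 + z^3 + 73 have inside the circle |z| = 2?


Step 1: On |z| = 2 the three terms have sizes |z^6| = 2^6 = 64, |z^3| = 2^3 = 8, |73| = 73
Step 2: The dominant term is g(z) = 73; let h(z) = z^6 + z^3 so f = g + h
Step 3: On |z| = 2: |g| = 73 and |h| <= 64 + 8 = 72
Step 4: Since 73 > 72, |h| < |g| on |z| = 2, so by Rouche f has the same number of zeros as g inside |z| < 2
Step 5: g(z) = 73 is a nonzero constant with no zeros inside |z| < 2. Answer = 0

0


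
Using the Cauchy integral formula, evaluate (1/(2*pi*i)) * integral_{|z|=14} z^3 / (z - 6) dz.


Step 1: f(z) = z^3, a = 6 is inside |z| = 14
Step 2: By Cauchy integral formula: (1/(2pi*i)) * integral = f(a)
Step 3: f(6) = 6^3 = 216

216


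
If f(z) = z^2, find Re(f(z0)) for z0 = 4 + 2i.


Step 1: z0 = 4 + 2i
Step 2: z0^2 = 4^2 - 2^2 + 16i
Step 3: real part = 16 - 4 = 12

12


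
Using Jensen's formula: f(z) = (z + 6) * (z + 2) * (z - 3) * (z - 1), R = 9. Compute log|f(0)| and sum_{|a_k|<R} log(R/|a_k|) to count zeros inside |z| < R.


Jensen's formula: (1/2pi)*integral log|f(Re^it)|dt = log|f(0)| + sum_{|a_k|<R} log(R/|a_k|)
Step 1: f(0) = 6 * 2 * (-3) * (-1) = 36
Step 2: log|f(0)| = log|-6| + log|-2| + log|3| + log|1| = 3.5835
Step 3: Zeros inside |z| < 9: -6, -2, 3, 1
Step 4: Jensen sum = log(9/6) + log(9/2) + log(9/3) + log(9/1) = 5.2054
Step 5: n(R) = number of terms in the Jensen sum = count of zeros inside |z| < 9 = 4

4


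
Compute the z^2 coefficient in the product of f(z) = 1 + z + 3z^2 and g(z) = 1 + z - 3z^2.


Step 1: z^2 term in f*g comes from: (1)*(-3z^2) + (z)*(z) + (3z^2)*(1)
Step 2: = -3 + 1 + 3
Step 3: = 1

1


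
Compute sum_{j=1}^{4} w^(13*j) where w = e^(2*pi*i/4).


Step 1: The sum sum_{j=1}^{n} w^(k*j) equals n if n | k, else 0.
Step 2: Here n = 4, k = 13
Step 3: Does n divide k? 4 | 13 -> False
Step 4: Sum = 0

0


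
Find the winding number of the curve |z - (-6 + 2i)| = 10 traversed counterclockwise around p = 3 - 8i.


Step 1: Center c = (-6, 2), radius = 10
Step 2: |p - c|^2 = 9^2 + (-10)^2 = 181
Step 3: r^2 = 100
Step 4: |p-c| > r so winding number = 0

0


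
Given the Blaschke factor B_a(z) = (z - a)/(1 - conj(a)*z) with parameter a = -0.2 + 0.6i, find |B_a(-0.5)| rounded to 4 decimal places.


Step 1: Numerator z0 - a = -0.5 - (-0.2 + 0.6i) = -0.3 - 0.6i
Step 2: Denominator 1 - conj(a)*z0 = 1 - (-0.2 - 0.6i)*(-0.5) = 0.9 - 0.3i
Step 3: |z0 - a|^2 = (-0.3)^2 + (-0.6)^2 = 0.45; |1 - conj(a)*z0|^2 = 0.9^2 + (-0.3)^2 = 0.9
Step 4: |B_a(-0.5)| = sqrt(0.45 / 0.9) = sqrt(0.5)
Step 5: = 0.7071

0.7071


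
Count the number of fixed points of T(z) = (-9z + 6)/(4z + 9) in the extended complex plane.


Step 1: Fixed points satisfy T(z) = z
Step 2: 4z^2 + 18z - 6 = 0
Step 3: Discriminant = 18^2 - 4*4*(-6) = 420
Step 4: Number of fixed points = 2

2


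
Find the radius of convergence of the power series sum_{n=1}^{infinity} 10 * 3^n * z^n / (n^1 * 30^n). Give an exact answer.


Step 1: General term a_n = 10 * 3^n / (n^1 * 30^n)
Step 2: By the root test, |a_n|^(1/n) = 10^(1/n) * 3 / (n^(1/n) * 30) -> 3/30 as n -> infinity (since 10^(1/n) -> 1 and n^(1/n) -> 1)
Step 3: R = 1/lim|a_n|^(1/n) = 30/3 = 10

10


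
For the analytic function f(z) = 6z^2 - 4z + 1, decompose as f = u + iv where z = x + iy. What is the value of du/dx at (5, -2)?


Step 1: f(z) = 6(x+iy)^2 - 4(x+iy) + 1
Step 2: u = 6(x^2 - y^2) - 4x + 1
Step 3: u_x = 12x - 4
Step 4: At (5, -2): u_x = 60 - 4 = 56

56


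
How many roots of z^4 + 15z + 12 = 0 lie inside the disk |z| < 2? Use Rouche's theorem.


Step 1: On |z| = 2 the three terms have sizes |z^4| = 2^4 = 16, |15z| = 15*2 = 30, |12| = 12
Step 2: The dominant term is g(z) = 15z; let h(z) = z^4 + 12 so f = g + h
Step 3: On |z| = 2: |g| = 30 and |h| <= 16 + 12 = 28
Step 4: Since 30 > 28, |h| < |g| on |z| = 2, so by Rouche f has the same number of zeros as g inside |z| < 2
Step 5: g(z) = 15z has 1 zero (at the origin, multiplicity 1) inside |z| < 2. Answer = 1

1


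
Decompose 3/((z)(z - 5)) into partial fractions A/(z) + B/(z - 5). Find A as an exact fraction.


Step 1: Multiply both sides by (z) and set z = 0
Step 2: A = 3 / (0 - 5)
Step 3: A = 3 / (-5)
Step 4: A = -3/5

-3/5


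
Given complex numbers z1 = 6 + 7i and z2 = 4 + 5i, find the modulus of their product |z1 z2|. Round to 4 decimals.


Step 1: |z1| = sqrt(6^2 + 7^2) = sqrt(85)
Step 2: |z2| = sqrt(4^2 + 5^2) = sqrt(41)
Step 3: |z1*z2| = |z1|*|z2| = sqrt(85) * sqrt(41) = sqrt(85 * 41) = sqrt(3485)
Step 4: = 59.0339

59.0339


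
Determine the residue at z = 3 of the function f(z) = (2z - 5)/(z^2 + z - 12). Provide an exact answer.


Step 1: Q(z) = z^2 + z - 12 = (z - 3)(z + 4)
Step 2: Q'(z) = 2z + 1
Step 3: Q'(3) = 7, P(3) = 1
Step 4: Res = P(3)/Q'(3) = 1/7 = 1/7

1/7


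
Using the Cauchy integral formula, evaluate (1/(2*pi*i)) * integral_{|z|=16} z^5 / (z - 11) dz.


Step 1: f(z) = z^5, a = 11 is inside |z| = 16
Step 2: By Cauchy integral formula: (1/(2pi*i)) * integral = f(a)
Step 3: f(11) = 11^5 = 161051

161051


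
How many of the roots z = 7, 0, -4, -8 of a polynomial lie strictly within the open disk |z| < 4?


Step 1: Check each root:
  z = 7: |7| = 7 >= 4
  z = 0: |0| = 0 < 4
  z = -4: |-4| = 4 >= 4
  z = -8: |-8| = 8 >= 4
Step 2: Count = 1

1


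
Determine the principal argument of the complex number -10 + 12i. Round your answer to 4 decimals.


Step 1: z = -10 + 12i
Step 2: arg(z) = atan2(12, -10)
Step 3: arg(z) = 2.2655

2.2655


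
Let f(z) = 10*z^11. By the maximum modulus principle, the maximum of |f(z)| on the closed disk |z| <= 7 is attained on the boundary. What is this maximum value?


Step 1: On |z| = 7, |f(z)| = 10 * |z|^11 = 10 * 7^11
Step 2: By maximum modulus principle, maximum is on boundary.
Step 3: Maximum = 10 * 1977326743 = 19773267430

19773267430


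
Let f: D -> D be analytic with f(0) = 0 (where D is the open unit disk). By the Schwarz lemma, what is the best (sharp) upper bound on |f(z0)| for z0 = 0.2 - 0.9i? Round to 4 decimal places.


Step 1: Schwarz lemma: if f: D -> D is analytic with f(0) = 0, then |f(z)| <= |z| for all z in D, and this is sharp (f(z) = z).
Step 2: |z0|^2 = 0.2^2 + (-0.9)^2 = 0.85
Step 3: |z0| = sqrt(0.85) = 0.921954
Step 4: Best bound = |z0| = 0.922

0.922


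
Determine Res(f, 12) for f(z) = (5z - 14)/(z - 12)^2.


Step 1: Pole of order 2 at z = 12
Step 2: Res = lim d/dz [(z - 12)^2 * f(z)] as z -> 12
Step 3: (z - 12)^2 * f(z) = 5z - 14
Step 4: d/dz[5z - 14] = 5

5


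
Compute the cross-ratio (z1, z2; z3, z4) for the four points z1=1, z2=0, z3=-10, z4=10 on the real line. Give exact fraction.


Step 1: (z1-z3)(z2-z4) = 11 * (-10) = -110
Step 2: (z1-z4)(z2-z3) = (-9) * 10 = -90
Step 3: Cross-ratio = 110/90 = 11/9

11/9


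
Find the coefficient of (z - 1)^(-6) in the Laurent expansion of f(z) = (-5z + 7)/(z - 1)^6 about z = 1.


Step 1: Write the numerator in powers of (z - 1): -5z + 7 = -5(z - 1) + (-5*1 + 7) = -5(z - 1) + 2
Step 2: Divide by (z - 1)^6: f(z) = 2(z - 1)^(-6) - 5(z - 1)^(-5)
Step 3: This finite sum is the Laurent series of f about z = 1.
Step 4: Coefficient of (z - 1)^(-6) = -5*1 + 7 = 2

2


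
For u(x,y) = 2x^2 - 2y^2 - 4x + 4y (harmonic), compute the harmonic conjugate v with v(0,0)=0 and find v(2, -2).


Step 1: v_x = -u_y = 4y - 4
Step 2: v_y = u_x = 4x - 4
Step 3: v = 4xy - 4x - 4y + C
Step 4: v(0,0) = 0 => C = 0
Step 5: v(2, -2) = -16

-16


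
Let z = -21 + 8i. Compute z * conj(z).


Step 1: conj(z) = -21 - 8i
Step 2: z * conj(z) = (-21)^2 + 8^2
Step 3: = 441 + 64 = 505

505


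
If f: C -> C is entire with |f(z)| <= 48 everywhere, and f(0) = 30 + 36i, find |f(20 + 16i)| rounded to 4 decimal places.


Step 1: By Liouville's theorem, a bounded entire function is constant.
Step 2: f(z) = f(0) = 30 + 36i for all z.
Step 3: |f(w)| = |30 + 36i| = sqrt(900 + 1296)
Step 4: = 46.8615

46.8615


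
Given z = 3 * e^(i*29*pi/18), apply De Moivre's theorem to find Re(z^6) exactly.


Step 1: By De Moivre's theorem, z^6 = 3^6 * e^(i*6*29*pi/18) = 729 * (cos(29*pi/3) + i*sin(29*pi/3))
Step 2: |z|^6 = 3^6 = 729
Step 3: Reduce the angle mod 2*pi: 29*pi/3 - 8*pi = 5*pi/3
Step 4: cos(5*pi/3) = 1/2
Step 5: Re(z^6) = 729 * 1/2 = 729/2

729/2


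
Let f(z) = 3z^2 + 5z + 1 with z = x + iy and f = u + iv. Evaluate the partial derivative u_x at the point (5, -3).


Step 1: f(z) = 3(x+iy)^2 + 5(x+iy) + 1
Step 2: u = 3(x^2 - y^2) + 5x + 1
Step 3: u_x = 6x + 5
Step 4: At (5, -3): u_x = 30 + 5 = 35

35


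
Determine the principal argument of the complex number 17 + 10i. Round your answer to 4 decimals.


Step 1: z = 17 + 10i
Step 2: arg(z) = atan2(10, 17)
Step 3: arg(z) = 0.5317

0.5317


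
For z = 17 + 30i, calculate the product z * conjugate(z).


Step 1: conj(z) = 17 - 30i
Step 2: z * conj(z) = 17^2 + 30^2
Step 3: = 289 + 900 = 1189

1189


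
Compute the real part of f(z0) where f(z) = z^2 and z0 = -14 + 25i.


Step 1: z0 = -14 + 25i
Step 2: z0^2 = (-14)^2 - 25^2 - 700i
Step 3: real part = 196 - 625 = -429

-429


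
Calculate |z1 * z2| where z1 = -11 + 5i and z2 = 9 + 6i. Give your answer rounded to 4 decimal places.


Step 1: |z1| = sqrt((-11)^2 + 5^2) = sqrt(146)
Step 2: |z2| = sqrt(9^2 + 6^2) = sqrt(117)
Step 3: |z1*z2| = |z1|*|z2| = sqrt(146) * sqrt(117) = sqrt(146 * 117) = sqrt(17082)
Step 4: = 130.6981

130.6981


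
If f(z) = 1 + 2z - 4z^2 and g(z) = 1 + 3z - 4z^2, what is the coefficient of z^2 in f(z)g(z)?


Step 1: z^2 term in f*g comes from: (1)*(-4z^2) + (2z)*(3z) + (-4z^2)*(1)
Step 2: = -4 + 6 - 4
Step 3: = -2

-2


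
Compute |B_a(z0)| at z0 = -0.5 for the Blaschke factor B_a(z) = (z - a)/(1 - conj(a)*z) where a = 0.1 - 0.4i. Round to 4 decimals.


Step 1: Numerator z0 - a = -0.5 - (0.1 - 0.4i) = -0.6 + 0.4i
Step 2: Denominator 1 - conj(a)*z0 = 1 - (0.1 + 0.4i)*(-0.5) = 1.05 + 0.2i
Step 3: |z0 - a|^2 = (-0.6)^2 + 0.4^2 = 0.52; |1 - conj(a)*z0|^2 = 1.05^2 + 0.2^2 = 1.1425
Step 4: |B_a(-0.5)| = sqrt(0.52 / 1.1425) = sqrt(0.455142)
Step 5: = 0.6746

0.6746


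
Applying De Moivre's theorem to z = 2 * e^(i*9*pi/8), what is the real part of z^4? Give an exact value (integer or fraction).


Step 1: By De Moivre's theorem, z^4 = 2^4 * e^(i*4*9*pi/8) = 16 * (cos(9*pi/2) + i*sin(9*pi/2))
Step 2: |z|^4 = 2^4 = 16
Step 3: Reduce the angle mod 2*pi: 9*pi/2 - 4*pi = pi/2
Step 4: cos(pi/2) = 0
Step 5: Re(z^4) = 16 * 0 = 0

0


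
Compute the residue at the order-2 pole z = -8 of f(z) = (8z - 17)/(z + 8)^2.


Step 1: Pole of order 2 at z = -8
Step 2: Res = lim d/dz [(z + 8)^2 * f(z)] as z -> -8
Step 3: (z + 8)^2 * f(z) = 8z - 17
Step 4: d/dz[8z - 17] = 8

8


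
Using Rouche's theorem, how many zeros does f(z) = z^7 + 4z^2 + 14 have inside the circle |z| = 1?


Step 1: On |z| = 1 the three terms have sizes |z^7| = 1^7 = 1, |4z^2| = 4*1^2 = 4, |14| = 14
Step 2: The dominant term is g(z) = 14; let h(z) = z^7 + 4z^2 so f = g + h
Step 3: On |z| = 1: |g| = 14 and |h| <= 1 + 4 = 5
Step 4: Since 14 > 5, |h| < |g| on |z| = 1, so by Rouche f has the same number of zeros as g inside |z| < 1
Step 5: g(z) = 14 is a nonzero constant with no zeros inside |z| < 1. Answer = 0

0


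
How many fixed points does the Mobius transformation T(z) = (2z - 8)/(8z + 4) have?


Step 1: Fixed points satisfy T(z) = z
Step 2: 8z^2 + 2z + 8 = 0
Step 3: Discriminant = 2^2 - 4*8*8 = -252
Step 4: Number of fixed points = 2

2


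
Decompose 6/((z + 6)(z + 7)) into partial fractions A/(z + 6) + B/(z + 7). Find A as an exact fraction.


Step 1: Multiply both sides by (z + 6) and set z = -6
Step 2: A = 6 / (-6 + 7)
Step 3: A = 6 / 1
Step 4: A = 6

6


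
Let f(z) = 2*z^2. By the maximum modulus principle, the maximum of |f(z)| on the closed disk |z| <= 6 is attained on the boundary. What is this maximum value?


Step 1: On |z| = 6, |f(z)| = 2 * |z|^2 = 2 * 6^2
Step 2: By maximum modulus principle, maximum is on boundary.
Step 3: Maximum = 2 * 36 = 72

72


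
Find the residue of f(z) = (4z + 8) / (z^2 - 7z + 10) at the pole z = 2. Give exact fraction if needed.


Step 1: Q(z) = z^2 - 7z + 10 = (z - 2)(z - 5)
Step 2: Q'(z) = 2z - 7
Step 3: Q'(2) = -3, P(2) = 16
Step 4: Res = P(2)/Q'(2) = 16/(-3) = -16/3

-16/3


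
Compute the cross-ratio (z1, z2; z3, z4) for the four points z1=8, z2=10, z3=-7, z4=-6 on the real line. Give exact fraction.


Step 1: (z1-z3)(z2-z4) = 15 * 16 = 240
Step 2: (z1-z4)(z2-z3) = 14 * 17 = 238
Step 3: Cross-ratio = 240/238 = 120/119

120/119


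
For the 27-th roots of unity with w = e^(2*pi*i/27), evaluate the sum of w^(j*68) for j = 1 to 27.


Step 1: The sum sum_{j=1}^{n} w^(k*j) equals n if n | k, else 0.
Step 2: Here n = 27, k = 68
Step 3: Does n divide k? 27 | 68 -> False
Step 4: Sum = 0

0


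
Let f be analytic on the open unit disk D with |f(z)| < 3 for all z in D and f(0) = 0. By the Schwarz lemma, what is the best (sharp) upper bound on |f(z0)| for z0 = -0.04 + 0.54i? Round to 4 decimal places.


Step 1: g = f/3 maps D -> D with g(0) = 0, so by the Schwarz lemma |g(z)| <= |z|, i.e. |f(z)| <= 3|z|; this is sharp (f(z) = 3z).
Step 2: |z0|^2 = (-0.04)^2 + 0.54^2 = 0.2932
Step 3: |z0| = sqrt(0.2932) = 0.541479
Step 4: Best bound = 3 * |z0| = 3 * 0.541479 = 1.6244

1.6244


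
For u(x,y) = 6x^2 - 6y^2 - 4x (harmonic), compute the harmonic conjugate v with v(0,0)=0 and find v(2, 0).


Step 1: v_x = -u_y = 12y + 0
Step 2: v_y = u_x = 12x - 4
Step 3: v = 12xy - 4y + C
Step 4: v(0,0) = 0 => C = 0
Step 5: v(2, 0) = 0

0


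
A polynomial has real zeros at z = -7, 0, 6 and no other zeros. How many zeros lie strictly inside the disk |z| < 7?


Step 1: Check each root:
  z = -7: |-7| = 7 >= 7
  z = 0: |0| = 0 < 7
  z = 6: |6| = 6 < 7
Step 2: Count = 2

2


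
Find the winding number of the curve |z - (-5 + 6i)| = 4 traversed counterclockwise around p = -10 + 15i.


Step 1: Center c = (-5, 6), radius = 4
Step 2: |p - c|^2 = (-5)^2 + 9^2 = 106
Step 3: r^2 = 16
Step 4: |p-c| > r so winding number = 0

0


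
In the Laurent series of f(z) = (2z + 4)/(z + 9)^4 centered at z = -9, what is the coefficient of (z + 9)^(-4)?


Step 1: Write the numerator in powers of (z + 9): 2z + 4 = 2(z + 9) + (2*(-9) + 4) = 2(z + 9) - 14
Step 2: Divide by (z + 9)^4: f(z) = -14(z + 9)^(-4) + 2(z + 9)^(-3)
Step 3: This finite sum is the Laurent series of f about z = -9.
Step 4: Coefficient of (z + 9)^(-4) = 2*(-9) + 4 = -14

-14


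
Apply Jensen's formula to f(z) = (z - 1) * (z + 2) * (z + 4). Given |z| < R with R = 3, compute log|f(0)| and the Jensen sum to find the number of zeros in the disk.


Jensen's formula: (1/2pi)*integral log|f(Re^it)|dt = log|f(0)| + sum_{|a_k|<R} log(R/|a_k|)
Step 1: f(0) = (-1) * 2 * 4 = -8
Step 2: log|f(0)| = log|1| + log|-2| + log|-4| = 2.0794
Step 3: Zeros inside |z| < 3: 1, -2
Step 4: Jensen sum = log(3/1) + log(3/2) = 1.5041
Step 5: n(R) = number of terms in the Jensen sum = count of zeros inside |z| < 3 = 2

2


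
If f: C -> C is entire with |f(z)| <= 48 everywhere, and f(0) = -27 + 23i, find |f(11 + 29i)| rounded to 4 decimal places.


Step 1: By Liouville's theorem, a bounded entire function is constant.
Step 2: f(z) = f(0) = -27 + 23i for all z.
Step 3: |f(w)| = |-27 + 23i| = sqrt(729 + 529)
Step 4: = 35.4683

35.4683


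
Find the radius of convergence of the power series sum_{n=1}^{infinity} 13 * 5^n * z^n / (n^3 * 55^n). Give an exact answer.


Step 1: General term a_n = 13 * 5^n / (n^3 * 55^n)
Step 2: By the root test, |a_n|^(1/n) = 13^(1/n) * 5 / (n^(3/n) * 55) -> 5/55 as n -> infinity (since 13^(1/n) -> 1 and n^(3/n) -> 1)
Step 3: R = 1/lim|a_n|^(1/n) = 55/5 = 11

11


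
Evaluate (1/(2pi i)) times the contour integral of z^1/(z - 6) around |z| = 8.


Step 1: f(z) = z^1, a = 6 is inside |z| = 8
Step 2: By Cauchy integral formula: (1/(2pi*i)) * integral = f(a)
Step 3: f(6) = 6^1 = 6

6


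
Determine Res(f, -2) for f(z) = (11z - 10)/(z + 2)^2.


Step 1: Pole of order 2 at z = -2
Step 2: Res = lim d/dz [(z + 2)^2 * f(z)] as z -> -2
Step 3: (z + 2)^2 * f(z) = 11z - 10
Step 4: d/dz[11z - 10] = 11

11


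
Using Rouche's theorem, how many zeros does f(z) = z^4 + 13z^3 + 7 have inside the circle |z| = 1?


Step 1: On |z| = 1 the three terms have sizes |z^4| = 1^4 = 1, |13z^3| = 13*1^3 = 13, |7| = 7
Step 2: The dominant term is g(z) = 13z^3; let h(z) = z^4 + 7 so f = g + h
Step 3: On |z| = 1: |g| = 13 and |h| <= 1 + 7 = 8
Step 4: Since 13 > 8, |h| < |g| on |z| = 1, so by Rouche f has the same number of zeros as g inside |z| < 1
Step 5: g(z) = 13z^3 has 3 zeros (at the origin, multiplicity 3) inside |z| < 1. Answer = 3

3


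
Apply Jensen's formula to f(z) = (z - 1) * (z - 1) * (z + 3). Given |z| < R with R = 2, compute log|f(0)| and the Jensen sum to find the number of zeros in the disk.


Jensen's formula: (1/2pi)*integral log|f(Re^it)|dt = log|f(0)| + sum_{|a_k|<R} log(R/|a_k|)
Step 1: f(0) = (-1) * (-1) * 3 = 3
Step 2: log|f(0)| = log|1| + log|1| + log|-3| = 1.0986
Step 3: Zeros inside |z| < 2: 1, 1
Step 4: Jensen sum = log(2/1) + log(2/1) = 1.3863
Step 5: n(R) = number of terms in the Jensen sum = count of zeros inside |z| < 2 = 2

2


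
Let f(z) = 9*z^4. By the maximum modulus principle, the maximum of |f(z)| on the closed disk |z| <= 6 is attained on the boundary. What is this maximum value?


Step 1: On |z| = 6, |f(z)| = 9 * |z|^4 = 9 * 6^4
Step 2: By maximum modulus principle, maximum is on boundary.
Step 3: Maximum = 9 * 1296 = 11664

11664


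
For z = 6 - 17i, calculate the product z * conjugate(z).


Step 1: conj(z) = 6 + 17i
Step 2: z * conj(z) = 6^2 + (-17)^2
Step 3: = 36 + 289 = 325

325


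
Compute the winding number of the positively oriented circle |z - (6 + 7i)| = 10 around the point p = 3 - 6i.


Step 1: Center c = (6, 7), radius = 10
Step 2: |p - c|^2 = (-3)^2 + (-13)^2 = 178
Step 3: r^2 = 100
Step 4: |p-c| > r so winding number = 0

0


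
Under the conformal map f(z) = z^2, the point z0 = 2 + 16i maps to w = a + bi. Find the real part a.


Step 1: z0 = 2 + 16i
Step 2: z0^2 = 2^2 - 16^2 + 64i
Step 3: real part = 4 - 256 = -252

-252


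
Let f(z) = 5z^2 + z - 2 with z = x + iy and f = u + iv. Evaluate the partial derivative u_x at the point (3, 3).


Step 1: f(z) = 5(x+iy)^2 + (x+iy) - 2
Step 2: u = 5(x^2 - y^2) + x - 2
Step 3: u_x = 10x + 1
Step 4: At (3, 3): u_x = 30 + 1 = 31

31


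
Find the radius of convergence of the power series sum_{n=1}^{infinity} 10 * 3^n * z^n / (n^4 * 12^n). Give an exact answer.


Step 1: General term a_n = 10 * 3^n / (n^4 * 12^n)
Step 2: By the root test, |a_n|^(1/n) = 10^(1/n) * 3 / (n^(4/n) * 12) -> 3/12 as n -> infinity (since 10^(1/n) -> 1 and n^(4/n) -> 1)
Step 3: R = 1/lim|a_n|^(1/n) = 12/3 = 4

4


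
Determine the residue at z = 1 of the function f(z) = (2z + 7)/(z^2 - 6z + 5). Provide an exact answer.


Step 1: Q(z) = z^2 - 6z + 5 = (z - 1)(z - 5)
Step 2: Q'(z) = 2z - 6
Step 3: Q'(1) = -4, P(1) = 9
Step 4: Res = P(1)/Q'(1) = 9/(-4) = -9/4

-9/4


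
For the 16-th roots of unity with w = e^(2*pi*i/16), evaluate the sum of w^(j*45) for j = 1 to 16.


Step 1: The sum sum_{j=1}^{n} w^(k*j) equals n if n | k, else 0.
Step 2: Here n = 16, k = 45
Step 3: Does n divide k? 16 | 45 -> False
Step 4: Sum = 0

0


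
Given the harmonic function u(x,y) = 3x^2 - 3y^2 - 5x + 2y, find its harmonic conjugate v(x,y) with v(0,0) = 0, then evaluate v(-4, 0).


Step 1: v_x = -u_y = 6y - 2
Step 2: v_y = u_x = 6x - 5
Step 3: v = 6xy - 2x - 5y + C
Step 4: v(0,0) = 0 => C = 0
Step 5: v(-4, 0) = 8

8


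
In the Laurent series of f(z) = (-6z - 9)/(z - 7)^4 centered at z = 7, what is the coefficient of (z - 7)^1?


Step 1: Write the numerator in powers of (z - 7): -6z - 9 = -6(z - 7) + (-6*7 - 9) = -6(z - 7) - 51
Step 2: Divide by (z - 7)^4: f(z) = -51(z - 7)^(-4) - 6(z - 7)^(-3)
Step 3: This finite sum is the Laurent series of f about z = 7.
Step 4: Only the powers -4 and -3 appear, so the coefficient of (z - 7)^1 = 0

0


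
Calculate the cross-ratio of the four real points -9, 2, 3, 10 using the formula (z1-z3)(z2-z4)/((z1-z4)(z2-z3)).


Step 1: (z1-z3)(z2-z4) = (-12) * (-8) = 96
Step 2: (z1-z4)(z2-z3) = (-19) * (-1) = 19
Step 3: Cross-ratio = 96/19 = 96/19

96/19


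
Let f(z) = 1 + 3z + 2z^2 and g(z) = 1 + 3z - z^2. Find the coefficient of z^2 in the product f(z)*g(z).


Step 1: z^2 term in f*g comes from: (1)*(-z^2) + (3z)*(3z) + (2z^2)*(1)
Step 2: = -1 + 9 + 2
Step 3: = 10

10


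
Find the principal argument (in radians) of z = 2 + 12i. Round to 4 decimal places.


Step 1: z = 2 + 12i
Step 2: arg(z) = atan2(12, 2)
Step 3: arg(z) = 1.4056

1.4056


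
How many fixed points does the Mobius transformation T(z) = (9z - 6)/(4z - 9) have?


Step 1: Fixed points satisfy T(z) = z
Step 2: 4z^2 - 18z + 6 = 0
Step 3: Discriminant = (-18)^2 - 4*4*6 = 228
Step 4: Number of fixed points = 2

2


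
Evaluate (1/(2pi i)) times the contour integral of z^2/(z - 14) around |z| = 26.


Step 1: f(z) = z^2, a = 14 is inside |z| = 26
Step 2: By Cauchy integral formula: (1/(2pi*i)) * integral = f(a)
Step 3: f(14) = 14^2 = 196

196


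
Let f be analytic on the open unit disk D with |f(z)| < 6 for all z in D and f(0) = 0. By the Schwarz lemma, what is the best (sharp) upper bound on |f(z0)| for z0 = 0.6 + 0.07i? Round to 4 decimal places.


Step 1: g = f/6 maps D -> D with g(0) = 0, so by the Schwarz lemma |g(z)| <= |z|, i.e. |f(z)| <= 6|z|; this is sharp (f(z) = 6z).
Step 2: |z0|^2 = 0.6^2 + 0.07^2 = 0.3649
Step 3: |z0| = sqrt(0.3649) = 0.60407
Step 4: Best bound = 6 * |z0| = 6 * 0.60407 = 3.6244

3.6244


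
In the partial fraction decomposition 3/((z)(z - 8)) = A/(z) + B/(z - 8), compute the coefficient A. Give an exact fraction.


Step 1: Multiply both sides by (z) and set z = 0
Step 2: A = 3 / (0 - 8)
Step 3: A = 3 / (-8)
Step 4: A = -3/8

-3/8


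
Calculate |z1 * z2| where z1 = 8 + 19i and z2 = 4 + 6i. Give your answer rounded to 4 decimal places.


Step 1: |z1| = sqrt(8^2 + 19^2) = sqrt(425)
Step 2: |z2| = sqrt(4^2 + 6^2) = sqrt(52)
Step 3: |z1*z2| = |z1|*|z2| = sqrt(425) * sqrt(52) = sqrt(425 * 52) = sqrt(22100)
Step 4: = 148.6607

148.6607


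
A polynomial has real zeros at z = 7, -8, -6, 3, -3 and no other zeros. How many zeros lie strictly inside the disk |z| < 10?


Step 1: Check each root:
  z = 7: |7| = 7 < 10
  z = -8: |-8| = 8 < 10
  z = -6: |-6| = 6 < 10
  z = 3: |3| = 3 < 10
  z = -3: |-3| = 3 < 10
Step 2: Count = 5

5


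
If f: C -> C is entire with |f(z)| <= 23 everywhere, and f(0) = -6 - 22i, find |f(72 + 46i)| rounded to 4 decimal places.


Step 1: By Liouville's theorem, a bounded entire function is constant.
Step 2: f(z) = f(0) = -6 - 22i for all z.
Step 3: |f(w)| = |-6 - 22i| = sqrt(36 + 484)
Step 4: = 22.8035

22.8035


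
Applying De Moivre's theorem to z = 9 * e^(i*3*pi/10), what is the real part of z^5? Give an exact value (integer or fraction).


Step 1: By De Moivre's theorem, z^5 = 9^5 * e^(i*5*3*pi/10) = 59049 * (cos(3*pi/2) + i*sin(3*pi/2))
Step 2: |z|^5 = 9^5 = 59049
Step 3: The angle 3*pi/2 already lies in [0, 2*pi)
Step 4: cos(3*pi/2) = 0
Step 5: Re(z^5) = 59049 * 0 = 0

0


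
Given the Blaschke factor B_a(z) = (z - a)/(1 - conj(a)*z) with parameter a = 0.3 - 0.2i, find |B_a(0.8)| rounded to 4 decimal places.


Step 1: Numerator z0 - a = 0.8 - (0.3 - 0.2i) = 0.5 + 0.2i
Step 2: Denominator 1 - conj(a)*z0 = 1 - (0.3 + 0.2i)*0.8 = 0.76 - 0.16i
Step 3: |z0 - a|^2 = 0.5^2 + 0.2^2 = 0.29; |1 - conj(a)*z0|^2 = 0.76^2 + (-0.16)^2 = 0.6032
Step 4: |B_a(0.8)| = sqrt(0.29 / 0.6032) = sqrt(0.480769)
Step 5: = 0.6934

0.6934


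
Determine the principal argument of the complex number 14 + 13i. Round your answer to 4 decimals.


Step 1: z = 14 + 13i
Step 2: arg(z) = atan2(13, 14)
Step 3: arg(z) = 0.7484

0.7484


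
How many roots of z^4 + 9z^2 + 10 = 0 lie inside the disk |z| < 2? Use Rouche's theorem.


Step 1: On |z| = 2 the three terms have sizes |z^4| = 2^4 = 16, |9z^2| = 9*2^2 = 36, |10| = 10
Step 2: The dominant term is g(z) = 9z^2; let h(z) = z^4 + 10 so f = g + h
Step 3: On |z| = 2: |g| = 36 and |h| <= 16 + 10 = 26
Step 4: Since 36 > 26, |h| < |g| on |z| = 2, so by Rouche f has the same number of zeros as g inside |z| < 2
Step 5: g(z) = 9z^2 has 2 zeros (at the origin, multiplicity 2) inside |z| < 2. Answer = 2

2


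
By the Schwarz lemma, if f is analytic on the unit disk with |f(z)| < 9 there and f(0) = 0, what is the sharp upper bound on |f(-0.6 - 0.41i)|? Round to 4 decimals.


Step 1: g = f/9 maps D -> D with g(0) = 0, so by the Schwarz lemma |g(z)| <= |z|, i.e. |f(z)| <= 9|z|; this is sharp (f(z) = 9z).
Step 2: |z0|^2 = (-0.6)^2 + (-0.41)^2 = 0.5281
Step 3: |z0| = sqrt(0.5281) = 0.726705
Step 4: Best bound = 9 * |z0| = 9 * 0.726705 = 6.5403

6.5403


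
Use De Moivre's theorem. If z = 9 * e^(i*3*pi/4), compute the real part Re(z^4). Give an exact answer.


Step 1: By De Moivre's theorem, z^4 = 9^4 * e^(i*4*3*pi/4) = 6561 * (cos(3*pi) + i*sin(3*pi))
Step 2: |z|^4 = 9^4 = 6561
Step 3: Reduce the angle mod 2*pi: 3*pi - 2*pi = pi
Step 4: cos(pi) = -1
Step 5: Re(z^4) = 6561 * (-1) = -6561

-6561


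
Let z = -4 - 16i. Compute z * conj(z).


Step 1: conj(z) = -4 + 16i
Step 2: z * conj(z) = (-4)^2 + (-16)^2
Step 3: = 16 + 256 = 272

272


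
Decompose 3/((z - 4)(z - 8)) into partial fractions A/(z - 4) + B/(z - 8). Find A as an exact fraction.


Step 1: Multiply both sides by (z - 4) and set z = 4
Step 2: A = 3 / (4 - 8)
Step 3: A = 3 / (-4)
Step 4: A = -3/4

-3/4


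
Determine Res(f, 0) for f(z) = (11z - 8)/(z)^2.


Step 1: Pole of order 2 at z = 0
Step 2: Res = lim d/dz [(z)^2 * f(z)] as z -> 0
Step 3: (z)^2 * f(z) = 11z - 8
Step 4: d/dz[11z - 8] = 11

11


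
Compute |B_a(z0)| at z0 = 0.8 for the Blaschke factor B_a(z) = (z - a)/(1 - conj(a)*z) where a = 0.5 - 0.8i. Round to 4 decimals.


Step 1: Numerator z0 - a = 0.8 - (0.5 - 0.8i) = 0.3 + 0.8i
Step 2: Denominator 1 - conj(a)*z0 = 1 - (0.5 + 0.8i)*0.8 = 0.6 - 0.64i
Step 3: |z0 - a|^2 = 0.3^2 + 0.8^2 = 0.73; |1 - conj(a)*z0|^2 = 0.6^2 + (-0.64)^2 = 0.7696
Step 4: |B_a(0.8)| = sqrt(0.73 / 0.7696) = sqrt(0.948545)
Step 5: = 0.9739

0.9739


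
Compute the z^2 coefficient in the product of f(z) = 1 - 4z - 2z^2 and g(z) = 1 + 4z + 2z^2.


Step 1: z^2 term in f*g comes from: (1)*(2z^2) + (-4z)*(4z) + (-2z^2)*(1)
Step 2: = 2 - 16 - 2
Step 3: = -16

-16


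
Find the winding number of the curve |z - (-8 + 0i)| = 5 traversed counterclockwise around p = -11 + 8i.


Step 1: Center c = (-8, 0), radius = 5
Step 2: |p - c|^2 = (-3)^2 + 8^2 = 73
Step 3: r^2 = 25
Step 4: |p-c| > r so winding number = 0

0


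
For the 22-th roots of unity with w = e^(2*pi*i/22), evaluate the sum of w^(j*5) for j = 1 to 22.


Step 1: The sum sum_{j=1}^{n} w^(k*j) equals n if n | k, else 0.
Step 2: Here n = 22, k = 5
Step 3: Does n divide k? 22 | 5 -> False
Step 4: Sum = 0

0


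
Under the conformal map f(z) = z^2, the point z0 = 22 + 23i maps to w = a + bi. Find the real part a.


Step 1: z0 = 22 + 23i
Step 2: z0^2 = 22^2 - 23^2 + 1012i
Step 3: real part = 484 - 529 = -45

-45


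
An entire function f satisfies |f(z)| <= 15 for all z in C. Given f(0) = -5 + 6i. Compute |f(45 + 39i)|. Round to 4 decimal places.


Step 1: By Liouville's theorem, a bounded entire function is constant.
Step 2: f(z) = f(0) = -5 + 6i for all z.
Step 3: |f(w)| = |-5 + 6i| = sqrt(25 + 36)
Step 4: = 7.8102

7.8102


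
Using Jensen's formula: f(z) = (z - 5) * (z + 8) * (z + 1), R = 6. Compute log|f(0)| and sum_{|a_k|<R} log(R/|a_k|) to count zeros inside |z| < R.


Jensen's formula: (1/2pi)*integral log|f(Re^it)|dt = log|f(0)| + sum_{|a_k|<R} log(R/|a_k|)
Step 1: f(0) = (-5) * 8 * 1 = -40
Step 2: log|f(0)| = log|5| + log|-8| + log|-1| = 3.6889
Step 3: Zeros inside |z| < 6: 5, -1
Step 4: Jensen sum = log(6/5) + log(6/1) = 1.9741
Step 5: n(R) = number of terms in the Jensen sum = count of zeros inside |z| < 6 = 2

2


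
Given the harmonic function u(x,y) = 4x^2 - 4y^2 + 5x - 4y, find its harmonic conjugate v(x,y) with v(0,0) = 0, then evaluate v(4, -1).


Step 1: v_x = -u_y = 8y + 4
Step 2: v_y = u_x = 8x + 5
Step 3: v = 8xy + 4x + 5y + C
Step 4: v(0,0) = 0 => C = 0
Step 5: v(4, -1) = -21

-21


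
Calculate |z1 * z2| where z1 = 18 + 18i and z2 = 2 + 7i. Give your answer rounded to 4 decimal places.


Step 1: |z1| = sqrt(18^2 + 18^2) = sqrt(648)
Step 2: |z2| = sqrt(2^2 + 7^2) = sqrt(53)
Step 3: |z1*z2| = |z1|*|z2| = sqrt(648) * sqrt(53) = sqrt(648 * 53) = sqrt(34344)
Step 4: = 185.3213

185.3213


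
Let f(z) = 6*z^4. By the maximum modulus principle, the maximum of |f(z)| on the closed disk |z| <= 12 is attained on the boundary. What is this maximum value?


Step 1: On |z| = 12, |f(z)| = 6 * |z|^4 = 6 * 12^4
Step 2: By maximum modulus principle, maximum is on boundary.
Step 3: Maximum = 6 * 20736 = 124416

124416


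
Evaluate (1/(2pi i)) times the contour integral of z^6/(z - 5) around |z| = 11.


Step 1: f(z) = z^6, a = 5 is inside |z| = 11
Step 2: By Cauchy integral formula: (1/(2pi*i)) * integral = f(a)
Step 3: f(5) = 5^6 = 15625

15625
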